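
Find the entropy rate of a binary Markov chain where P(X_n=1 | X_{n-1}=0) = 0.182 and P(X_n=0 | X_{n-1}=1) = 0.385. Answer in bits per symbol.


Stationary distribution: pi_0 = p10/(p01+p10) = 0.679, pi_1 = 0.321. Entropy rate H' = pi_0*H(p01) + pi_1*H(p10) = 0.679*0.6844 + 0.321*0.9615 = 0.7734

0.7734 bits/symbol


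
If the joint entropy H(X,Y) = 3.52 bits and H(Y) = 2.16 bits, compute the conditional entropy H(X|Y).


H(X|Y) = H(X,Y) - H(Y) = 3.52 - 2.16 = 1.36

1.36 bits


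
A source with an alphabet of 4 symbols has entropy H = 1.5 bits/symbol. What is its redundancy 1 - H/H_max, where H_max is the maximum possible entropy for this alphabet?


H_max = log2(K) = log2(4) = 2.0 bits/symbol. Redundancy = 1 - H/H_max = 1 - 1.5/2.0 = 1 - 0.75 = 0.25

0.25


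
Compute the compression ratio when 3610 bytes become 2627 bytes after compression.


Ratio = original / compressed = 3610 / 2627 = 1.3742

1.3742


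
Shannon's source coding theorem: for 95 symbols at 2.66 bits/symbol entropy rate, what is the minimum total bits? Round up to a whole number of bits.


Minimum bits >= n * H = 95 * 2.66 = 252.7, rounded up to a whole number of bits = 253

253 bits


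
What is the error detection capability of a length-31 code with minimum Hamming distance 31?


Detection capability = d_min - 1 = 31 - 1 = 30

30 errors


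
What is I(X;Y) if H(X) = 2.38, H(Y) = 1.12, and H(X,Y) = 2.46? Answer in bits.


I(X;Y) = H(X) + H(Y) - H(X,Y) = 2.38 + 1.12 - 2.46 = 1.04

1.04 bits


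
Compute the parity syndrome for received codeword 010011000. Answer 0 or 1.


Syndrome = XOR of all bits = 0 XOR 1 XOR 0 XOR 0 XOR 1 XOR 1 XOR 0 XOR 0 XOR 0 = 1

1


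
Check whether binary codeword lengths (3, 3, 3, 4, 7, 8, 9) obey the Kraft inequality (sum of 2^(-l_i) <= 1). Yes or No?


Kraft sum = sum(2^(-l_i)) = 0.4512, need <= 1. Result: satisfied (a binary prefix-free code with these lengths exists)

Yes


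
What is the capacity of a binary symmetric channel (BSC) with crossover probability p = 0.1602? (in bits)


H(p) = -p*log2(p) - (1-p)*log2(1-p) = -0.1602*log2(0.1602) - 0.8398*log2(0.8398) = 0.423257 + 0.211531 = 0.6348. C = 1 - H(p) = 1 - 0.6348 = 0.3652

0.3652 bits


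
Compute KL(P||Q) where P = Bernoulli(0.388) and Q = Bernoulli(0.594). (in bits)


KL = p*log2(p/q) + (1-p)*log2((1-p)/(1-q)) = 0.388*log2(0.388/0.594) + 0.612*log2(0.612/0.406) = 0.1239

0.1239 bits


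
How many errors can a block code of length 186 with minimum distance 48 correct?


Correction capability = floor((d-1)/2) = floor((48-1)/2) = 23

23 errors


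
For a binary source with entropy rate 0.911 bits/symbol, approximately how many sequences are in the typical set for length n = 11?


log2|A_typical| = nH = 11 * 0.911 = 10.021, so |A_typical| ~ 2^10.021 = 1.039e+03

1.039e+03


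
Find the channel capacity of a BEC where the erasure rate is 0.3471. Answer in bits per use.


C = 1 - epsilon = 1 - 0.3471 = 0.6529

0.6529 bits


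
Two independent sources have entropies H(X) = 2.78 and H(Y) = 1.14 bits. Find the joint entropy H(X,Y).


For independent variables, H(X,Y) = H(X) + H(Y) = 2.78 + 1.14 = 3.92

3.92 bits


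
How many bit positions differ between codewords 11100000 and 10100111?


Count differing positions: . ^ . . . ^ ^ ^ = 4 differences

4


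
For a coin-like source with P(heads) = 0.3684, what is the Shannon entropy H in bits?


H = -p*log2(p) - (1-p)*log2(1-p). -0.3684*log2(0.3684) = 0.530737; -0.6316*log2(0.6316) = 0.418698. H = 0.530737 + 0.418698 = 0.9494

0.9494 bits


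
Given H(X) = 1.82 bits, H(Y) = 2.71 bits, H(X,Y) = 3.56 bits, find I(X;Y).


I(X;Y) = H(X) + H(Y) - H(X,Y) = 1.82 + 2.71 - 3.56 = 0.97

0.97 bits


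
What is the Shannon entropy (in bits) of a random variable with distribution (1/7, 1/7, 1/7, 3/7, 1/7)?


H = -sum(p_i * log2(p_i)). Terms: -(1/7)*log2(1/7) = 0.401051; -(1/7)*log2(1/7) = 0.401051; -(1/7)*log2(1/7) = 0.401051; -(3/7)*log2(3/7) = 0.523882; -(1/7)*log2(1/7) = 0.401051. H = 0.401051 + 0.401051 + 0.401051 + 0.523882 + 0.401051 = 2.1281

2.1281 bits


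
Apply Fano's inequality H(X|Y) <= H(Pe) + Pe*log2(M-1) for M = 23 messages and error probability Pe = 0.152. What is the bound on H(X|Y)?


H(Pe) = -Pe*log2(Pe) - (1-Pe)*log2(1-Pe) = -0.152*log2(0.152) - 0.848*log2(0.848) = 0.413114 + 0.201709 = 0.6148. Pe*log2(M-1) = 0.152*log2(22) = 0.677834. Bound = H(Pe) + Pe*log2(M-1) = 0.413114 + 0.201709 + 0.677834 = 1.2927

1.2927 bits


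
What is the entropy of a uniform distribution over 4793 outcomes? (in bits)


H = log2(n) = log2(4793) = 12.2267

12.2267 bits


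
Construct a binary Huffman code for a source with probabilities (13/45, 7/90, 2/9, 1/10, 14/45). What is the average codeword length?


Huffman construction (repeatedly merge the two least-probable nodes; each merge adds 1 bit to every symbol beneath it): 7/90 + 1/10 = 8/45; 8/45 + 2/9 = 2/5; 13/45 + 14/45 = 3/5; 2/5 + 3/5 = 1. Resulting codeword lengths (in the order the probabilities were given): (2, 3, 2, 3, 2). L_avg = sum(p_i * l_i) = 13/45*2 + 7/90*3 + 2/9*2 + 1/10*3 + 14/45*2 = 98/45 = 2.1778

2.1778 bits


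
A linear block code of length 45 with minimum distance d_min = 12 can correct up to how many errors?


Correction capability = floor((d-1)/2) = floor((12-1)/2) = 5

5 errors


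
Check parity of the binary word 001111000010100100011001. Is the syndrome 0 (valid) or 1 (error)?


Syndrome = XOR of all bits = 0 XOR 0 XOR 1 XOR 1 XOR 1 XOR 1 XOR 0 XOR 0 XOR 0 XOR 0 XOR 1 XOR 0 XOR 1 XOR 0 XOR 0 XOR 1 XOR 0 XOR 0 XOR 0 XOR 1 XOR 1 XOR 0 XOR 0 XOR 1 = 0

0


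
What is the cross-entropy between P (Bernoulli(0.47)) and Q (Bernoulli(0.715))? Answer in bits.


H(P,Q) = -p*log2(q) - (1-p)*log2(1-q). -0.47*log2(0.715) = 0.227473; -0.53*log2(0.285) = 0.959812. H(P,Q) = 0.227473 + 0.959812 = 1.1873

1.1873 bits


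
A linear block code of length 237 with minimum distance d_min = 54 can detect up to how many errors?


Detection capability = d_min - 1 = 54 - 1 = 53

53 errors


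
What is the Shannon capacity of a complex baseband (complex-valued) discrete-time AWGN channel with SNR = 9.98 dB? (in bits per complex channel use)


SNR_linear = 10^(9.98/10) = 9.9541; C = log2(1 + SNR_linear) = log2(1 + 9.9541) = 3.4534

3.4534 bits/channel use


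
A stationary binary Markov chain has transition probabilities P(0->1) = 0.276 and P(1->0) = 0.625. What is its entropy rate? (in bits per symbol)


Stationary distribution: pi_0 = p10/(p01+p10) = 0.6937, pi_1 = 0.3063. Entropy rate H' = pi_0*H(p01) + pi_1*H(p10) = 0.6937*0.8499 + 0.3063*0.9544 = 0.882

0.882 bits/symbol


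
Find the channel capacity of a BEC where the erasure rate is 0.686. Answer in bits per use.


C = 1 - epsilon = 1 - 0.686 = 0.314

0.314 bits


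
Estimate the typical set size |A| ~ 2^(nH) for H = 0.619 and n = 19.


log2|A_typical| = nH = 19 * 0.619 = 11.761, so |A_typical| ~ 2^11.761 = 3.471e+03

3.471e+03


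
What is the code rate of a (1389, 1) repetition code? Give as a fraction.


Rate = k/n = 1/1389

1/1389


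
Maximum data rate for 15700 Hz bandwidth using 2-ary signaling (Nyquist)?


Rate = 2 * B * log2(M) = 2 * 15700 * 1.0 = 31400.0

31400.0 bps


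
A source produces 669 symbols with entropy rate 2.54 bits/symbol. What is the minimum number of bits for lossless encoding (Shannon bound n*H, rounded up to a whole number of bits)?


Minimum bits >= n * H = 669 * 2.54 = 1699.26, rounded up to a whole number of bits = 1700

1700 bits


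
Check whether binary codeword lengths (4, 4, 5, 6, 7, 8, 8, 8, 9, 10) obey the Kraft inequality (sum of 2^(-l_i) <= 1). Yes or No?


Kraft sum = sum(2^(-l_i)) = 0.1943, need <= 1. Result: satisfied (a binary prefix-free code with these lengths exists)

Yes


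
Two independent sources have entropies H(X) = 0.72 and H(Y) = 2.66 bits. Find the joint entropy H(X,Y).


For independent variables, H(X,Y) = H(X) + H(Y) = 0.72 + 2.66 = 3.38

3.38 bits


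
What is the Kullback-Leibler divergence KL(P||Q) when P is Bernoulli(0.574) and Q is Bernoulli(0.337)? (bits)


KL = p*log2(p/q) + (1-p)*log2((1-p)/(1-q)) = 0.574*log2(0.574/0.337) + 0.426*log2(0.426/0.663) = 0.1692

0.1692 bits


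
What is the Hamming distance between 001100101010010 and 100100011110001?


Count differing positions: ^ . ^ . . . ^ ^ . ^ . . . ^ ^ = 7 differences

7


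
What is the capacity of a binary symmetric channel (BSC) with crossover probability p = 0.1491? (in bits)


H(p) = -p*log2(p) - (1-p)*log2(1-p) = -0.1491*log2(0.1491) - 0.8509*log2(0.8509) = 0.409376 + 0.198207 = 0.6076. C = 1 - H(p) = 1 - 0.6076 = 0.3924

0.3924 bits


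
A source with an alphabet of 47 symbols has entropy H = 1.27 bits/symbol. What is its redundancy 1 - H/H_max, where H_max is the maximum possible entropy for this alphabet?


H_max = log2(K) = log2(47) = 5.5546 bits/symbol. Redundancy = 1 - H/H_max = 1 - 1.27/5.5546 = 1 - 0.2286 = 0.7714

0.7714


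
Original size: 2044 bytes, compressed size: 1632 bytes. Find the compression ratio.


Ratio = original / compressed = 2044 / 1632 = 1.2525

1.2525


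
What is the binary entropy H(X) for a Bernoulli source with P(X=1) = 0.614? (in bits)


H = -p*log2(p) - (1-p)*log2(1-p). -0.614*log2(0.614) = 0.432065; -0.386*log2(0.386) = 0.530104. H = 0.432065 + 0.530104 = 0.9622

0.9622 bits


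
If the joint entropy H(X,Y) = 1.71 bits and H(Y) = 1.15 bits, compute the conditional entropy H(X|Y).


H(X|Y) = H(X,Y) - H(Y) = 1.71 - 1.15 = 0.56

0.56 bits


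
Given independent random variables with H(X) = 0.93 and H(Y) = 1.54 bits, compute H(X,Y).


For independent variables, H(X,Y) = H(X) + H(Y) = 0.93 + 1.54 = 2.47

2.47 bits


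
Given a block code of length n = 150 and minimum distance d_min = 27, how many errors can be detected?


Detection capability = d_min - 1 = 27 - 1 = 26

26 errors


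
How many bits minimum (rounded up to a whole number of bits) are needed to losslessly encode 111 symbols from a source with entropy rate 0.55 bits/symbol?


Minimum bits >= n * H = 111 * 0.55 = 61.05, rounded up to a whole number of bits = 62

62 bits


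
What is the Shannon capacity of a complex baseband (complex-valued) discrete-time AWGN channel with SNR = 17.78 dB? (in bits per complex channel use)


SNR_linear = 10^(17.78/10) = 59.9791; C = log2(1 + SNR_linear) = log2(1 + 59.9791) = 5.9302

5.9302 bits/channel use


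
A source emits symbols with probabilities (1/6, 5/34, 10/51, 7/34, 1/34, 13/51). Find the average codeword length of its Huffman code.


Huffman construction (repeatedly merge the two least-probable nodes; each merge adds 1 bit to every symbol beneath it): 1/34 + 5/34 = 3/17; 1/6 + 3/17 = 35/102; 10/51 + 7/34 = 41/102; 13/51 + 35/102 = 61/102; 41/102 + 61/102 = 1. Resulting codeword lengths (in the order the probabilities were given): (3, 4, 2, 2, 4, 2). L_avg = sum(p_i * l_i) = 1/6*3 + 5/34*4 + 10/51*2 + 7/34*2 + 1/34*4 + 13/51*2 = 257/102 = 2.5196

2.5196 bits


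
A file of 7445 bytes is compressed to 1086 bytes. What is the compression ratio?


Ratio = original / compressed = 7445 / 1086 = 6.8554

6.8554


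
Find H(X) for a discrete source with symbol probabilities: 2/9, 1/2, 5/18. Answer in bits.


H = -sum(p_i * log2(p_i)). Terms: -(2/9)*log2(2/9) = 0.482206; -(1/2)*log2(1/2) = 0.500000; -(5/18)*log2(5/18) = 0.513332. H = 0.482206 + 0.500000 + 0.513332 = 1.4955

1.4955 bits


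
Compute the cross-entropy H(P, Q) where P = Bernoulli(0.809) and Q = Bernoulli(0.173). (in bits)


H(P,Q) = -p*log2(q) - (1-p)*log2(1-q). -0.809*log2(0.173) = 2.047705; -0.191*log2(0.827) = 0.052342. H(P,Q) = 2.047705 + 0.052342 = 2.1

2.1 bits


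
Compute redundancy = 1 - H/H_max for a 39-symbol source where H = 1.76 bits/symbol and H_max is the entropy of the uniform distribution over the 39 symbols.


H_max = log2(K) = log2(39) = 5.2854 bits/symbol. Redundancy = 1 - H/H_max = 1 - 1.76/5.2854 = 1 - 0.333 = 0.667

0.667


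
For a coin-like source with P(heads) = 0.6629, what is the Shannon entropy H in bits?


H = -p*log2(p) - (1-p)*log2(1-p). -0.6629*log2(0.6629) = 0.393190; -0.3371*log2(0.3371) = 0.528826. H = 0.393190 + 0.528826 = 0.922

0.922 bits


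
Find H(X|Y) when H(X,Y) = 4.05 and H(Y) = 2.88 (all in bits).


H(X|Y) = H(X,Y) - H(Y) = 4.05 - 2.88 = 1.17

1.17 bits


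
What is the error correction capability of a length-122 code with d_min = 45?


Correction capability = floor((d-1)/2) = floor((45-1)/2) = 22

22 errors


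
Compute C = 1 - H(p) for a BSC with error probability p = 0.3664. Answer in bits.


H(p) = -p*log2(p) - (1-p)*log2(1-p) = -0.3664*log2(0.3664) - 0.6336*log2(0.6336) = 0.530734 + 0.417134 = 0.9479. C = 1 - H(p) = 1 - 0.9479 = 0.0521

0.0521 bits


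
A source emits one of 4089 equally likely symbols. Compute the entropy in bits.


H = log2(n) = log2(4089) = 11.9975

11.9975 bits


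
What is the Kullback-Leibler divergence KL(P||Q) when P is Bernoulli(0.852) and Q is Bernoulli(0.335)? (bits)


KL = p*log2(p/q) + (1-p)*log2((1-p)/(1-q)) = 0.852*log2(0.852/0.335) + 0.148*log2(0.148/0.665) = 0.8266

0.8266 bits


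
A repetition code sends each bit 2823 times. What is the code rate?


Rate = k/n = 1/2823

1/2823


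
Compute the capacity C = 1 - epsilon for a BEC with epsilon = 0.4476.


C = 1 - epsilon = 1 - 0.4476 = 0.5524

0.5524 bits


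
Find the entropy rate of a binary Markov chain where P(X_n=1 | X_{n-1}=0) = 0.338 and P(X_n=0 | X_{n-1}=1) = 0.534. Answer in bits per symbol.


Stationary distribution: pi_0 = p10/(p01+p10) = 0.6124, pi_1 = 0.3876. Entropy rate H' = pi_0*H(p01) + pi_1*H(p10) = 0.6124*0.9229 + 0.3876*0.9967 = 0.9515

0.9515 bits/symbol


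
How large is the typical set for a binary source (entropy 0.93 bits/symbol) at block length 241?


log2|A_typical| = nH = 241 * 0.93 = 224.13, so |A_typical| ~ 2^224.13 = 2.950e+67

2.950e+67


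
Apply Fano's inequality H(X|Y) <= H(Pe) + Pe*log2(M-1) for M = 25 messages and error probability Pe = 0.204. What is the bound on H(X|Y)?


H(Pe) = -Pe*log2(Pe) - (1-Pe)*log2(1-Pe) = -0.204*log2(0.204) - 0.796*log2(0.796) = 0.467845 + 0.262011 = 0.7299. Pe*log2(M-1) = 0.204*log2(24) = 0.935332. Bound = H(Pe) + Pe*log2(M-1) = 0.467845 + 0.262011 + 0.935332 = 1.6652

1.6652 bits


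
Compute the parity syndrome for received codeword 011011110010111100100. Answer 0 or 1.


Syndrome = XOR of all bits = 0 XOR 1 XOR 1 XOR 0 XOR 1 XOR 1 XOR 1 XOR 1 XOR 0 XOR 0 XOR 1 XOR 0 XOR 1 XOR 1 XOR 1 XOR 1 XOR 0 XOR 0 XOR 1 XOR 0 XOR 0 = 0

0


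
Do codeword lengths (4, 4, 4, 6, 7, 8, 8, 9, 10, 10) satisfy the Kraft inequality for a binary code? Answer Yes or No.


Kraft sum = sum(2^(-l_i)) = 0.2227, need <= 1. Result: satisfied (a binary prefix-free code with these lengths exists)

Yes


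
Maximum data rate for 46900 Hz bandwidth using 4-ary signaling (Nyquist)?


Rate = 2 * B * log2(M) = 2 * 46900 * 2.0 = 187600.0

187600.0 bps


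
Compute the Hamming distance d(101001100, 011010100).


Count differing positions: ^ ^ . . ^ ^ . . . = 4 differences

4


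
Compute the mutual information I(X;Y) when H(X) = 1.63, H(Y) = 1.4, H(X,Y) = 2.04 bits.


I(X;Y) = H(X) + H(Y) - H(X,Y) = 1.63 + 1.4 - 2.04 = 0.99

0.99 bits


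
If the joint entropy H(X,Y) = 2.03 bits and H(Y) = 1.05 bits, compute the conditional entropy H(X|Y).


H(X|Y) = H(X,Y) - H(Y) = 2.03 - 1.05 = 0.98

0.98 bits


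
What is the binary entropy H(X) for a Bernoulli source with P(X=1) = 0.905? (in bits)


H = -p*log2(p) - (1-p)*log2(1-p). -0.905*log2(0.905) = 0.130329; -0.095*log2(0.095) = 0.322613. H = 0.130329 + 0.322613 = 0.4529

0.4529 bits


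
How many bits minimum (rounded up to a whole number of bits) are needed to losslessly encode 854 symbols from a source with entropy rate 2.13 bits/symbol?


Minimum bits >= n * H = 854 * 2.13 = 1819.02, rounded up to a whole number of bits = 1820

1820 bits


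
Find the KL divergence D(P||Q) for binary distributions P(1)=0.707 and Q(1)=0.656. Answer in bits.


KL = p*log2(p/q) + (1-p)*log2((1-p)/(1-q)) = 0.707*log2(0.707/0.656) + 0.293*log2(0.293/0.344) = 0.0085

0.0085 bits


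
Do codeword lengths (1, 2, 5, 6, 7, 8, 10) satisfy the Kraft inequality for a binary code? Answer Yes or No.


Kraft sum = sum(2^(-l_i)) = 0.8096, need <= 1. Result: satisfied (a binary prefix-free code with these lengths exists)

Yes


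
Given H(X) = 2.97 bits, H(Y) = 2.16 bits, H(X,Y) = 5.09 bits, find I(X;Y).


I(X;Y) = H(X) + H(Y) - H(X,Y) = 2.97 + 2.16 - 5.09 = 0.04

0.04 bits


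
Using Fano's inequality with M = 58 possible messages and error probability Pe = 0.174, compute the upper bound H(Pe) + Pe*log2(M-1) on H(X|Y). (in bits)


H(Pe) = -Pe*log2(Pe) - (1-Pe)*log2(1-Pe) = -0.174*log2(0.174) - 0.826*log2(0.826) = 0.438974 + 0.227799 = 0.6668. Pe*log2(M-1) = 0.174*log2(57) = 1.014923. Bound = H(Pe) + Pe*log2(M-1) = 0.438974 + 0.227799 + 1.014923 = 1.6817

1.6817 bits


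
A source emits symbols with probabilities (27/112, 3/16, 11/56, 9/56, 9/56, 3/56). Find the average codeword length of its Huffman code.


Huffman construction (repeatedly merge the two least-probable nodes; each merge adds 1 bit to every symbol beneath it): 3/56 + 9/56 = 3/14; 9/56 + 3/16 = 39/112; 11/56 + 3/14 = 23/56; 27/112 + 39/112 = 33/56; 23/56 + 33/56 = 1. Resulting codeword lengths (in the order the probabilities were given): (2, 3, 2, 3, 3, 3). L_avg = sum(p_i * l_i) = 27/112*2 + 3/16*3 + 11/56*2 + 9/56*3 + 9/56*3 + 3/56*3 = 41/16 = 2.5625

2.5625 bits


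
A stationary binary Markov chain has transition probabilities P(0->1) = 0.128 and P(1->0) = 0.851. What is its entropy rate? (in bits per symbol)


Stationary distribution: pi_0 = p10/(p01+p10) = 0.8693, pi_1 = 0.1307. Entropy rate H' = pi_0*H(p01) + pi_1*H(p10) = 0.8693*0.5519 + 0.1307*0.6073 = 0.5592

0.5592 bits/symbol


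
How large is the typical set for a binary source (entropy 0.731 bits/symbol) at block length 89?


log2|A_typical| = nH = 89 * 0.731 = 65.059, so |A_typical| ~ 2^65.059 = 3.843e+19

3.843e+19


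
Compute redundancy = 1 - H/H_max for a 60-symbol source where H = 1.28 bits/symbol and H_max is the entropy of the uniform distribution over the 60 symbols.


H_max = log2(K) = log2(60) = 5.9069 bits/symbol. Redundancy = 1 - H/H_max = 1 - 1.28/5.9069 = 1 - 0.2167 = 0.7833

0.7833


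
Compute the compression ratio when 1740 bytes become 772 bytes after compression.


Ratio = original / compressed = 1740 / 772 = 2.2539

2.2539


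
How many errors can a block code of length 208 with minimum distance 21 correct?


Correction capability = floor((d-1)/2) = floor((21-1)/2) = 10

10 errors


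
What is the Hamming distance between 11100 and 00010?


Count differing positions: ^ ^ ^ ^ . = 4 differences

4


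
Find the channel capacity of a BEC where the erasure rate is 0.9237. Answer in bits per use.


C = 1 - epsilon = 1 - 0.9237 = 0.0763

0.0763 bits


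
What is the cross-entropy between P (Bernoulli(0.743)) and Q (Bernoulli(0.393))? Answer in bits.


H(P,Q) = -p*log2(q) - (1-p)*log2(1-q). -0.743*log2(0.393) = 1.001117; -0.257*log2(0.607) = 0.185100. H(P,Q) = 1.001117 + 0.185100 = 1.1862

1.1862 bits


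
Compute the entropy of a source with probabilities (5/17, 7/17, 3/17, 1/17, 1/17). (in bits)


H = -sum(p_i * log2(p_i)). Terms: -(5/17)*log2(5/17) = 0.519275; -(7/17)*log2(7/17) = 0.527103; -(3/17)*log2(3/17) = 0.441618; -(1/17)*log2(1/17) = 0.240439; -(1/17)*log2(1/17) = 0.240439. H = 0.519275 + 0.527103 + 0.441618 + 0.240439 + 0.240439 = 1.9689

1.9689 bits


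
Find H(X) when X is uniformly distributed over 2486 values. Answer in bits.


H = log2(n) = log2(2486) = 11.2796

11.2796 bits


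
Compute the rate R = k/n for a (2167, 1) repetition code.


Rate = k/n = 1/2167

1/2167


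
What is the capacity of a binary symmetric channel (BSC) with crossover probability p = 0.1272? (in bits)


H(p) = -p*log2(p) - (1-p)*log2(1-p) = -0.1272*log2(0.1272) - 0.8728*log2(0.8728) = 0.378398 + 0.171311 = 0.5497. C = 1 - H(p) = 1 - 0.5497 = 0.4503

0.4503 bits


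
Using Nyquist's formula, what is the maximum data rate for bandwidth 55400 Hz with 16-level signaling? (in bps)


Rate = 2 * B * log2(M) = 2 * 55400 * 4.0 = 443200.0

443200.0 bps


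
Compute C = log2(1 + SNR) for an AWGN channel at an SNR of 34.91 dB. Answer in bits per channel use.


SNR_linear = 10^(34.91/10) = 3097.4193; C = log2(1 + SNR_linear) = log2(1 + 3097.4193) = 11.5973

11.5973 bits/channel use


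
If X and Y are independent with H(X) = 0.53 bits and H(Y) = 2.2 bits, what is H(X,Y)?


For independent variables, H(X,Y) = H(X) + H(Y) = 0.53 + 2.2 = 2.73

2.73 bits


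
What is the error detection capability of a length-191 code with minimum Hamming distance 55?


Detection capability = d_min - 1 = 55 - 1 = 54

54 errors


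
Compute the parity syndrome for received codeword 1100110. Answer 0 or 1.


Syndrome = XOR of all bits = 1 XOR 1 XOR 0 XOR 0 XOR 1 XOR 1 XOR 0 = 0

0


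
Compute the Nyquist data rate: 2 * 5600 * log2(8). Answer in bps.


Rate = 2 * B * log2(M) = 2 * 5600 * 3.0 = 33600.0

33600.0 bps


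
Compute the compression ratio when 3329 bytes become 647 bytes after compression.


Ratio = original / compressed = 3329 / 647 = 5.1453

5.1453


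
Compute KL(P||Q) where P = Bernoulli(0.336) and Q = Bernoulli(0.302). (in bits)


KL = p*log2(p/q) + (1-p)*log2((1-p)/(1-q)) = 0.336*log2(0.336/0.302) + 0.664*log2(0.664/0.698) = 0.0039

0.0039 bits


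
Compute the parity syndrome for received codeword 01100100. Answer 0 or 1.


Syndrome = XOR of all bits = 0 XOR 1 XOR 1 XOR 0 XOR 0 XOR 1 XOR 0 XOR 0 = 1

1


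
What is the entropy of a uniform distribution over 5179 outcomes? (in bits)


H = log2(n) = log2(5179) = 12.3385

12.3385 bits


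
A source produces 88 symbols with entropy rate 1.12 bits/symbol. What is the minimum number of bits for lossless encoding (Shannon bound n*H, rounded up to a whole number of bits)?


Minimum bits >= n * H = 88 * 1.12 = 98.56, rounded up to a whole number of bits = 99

99 bits


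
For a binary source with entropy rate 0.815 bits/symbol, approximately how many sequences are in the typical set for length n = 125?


log2|A_typical| = nH = 125 * 0.815 = 101.875, so |A_typical| ~ 2^101.875 = 4.650e+30

4.650e+30


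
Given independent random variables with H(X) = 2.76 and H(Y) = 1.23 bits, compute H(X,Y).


For independent variables, H(X,Y) = H(X) + H(Y) = 2.76 + 1.23 = 3.99

3.99 bits


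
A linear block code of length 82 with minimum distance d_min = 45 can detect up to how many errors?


Detection capability = d_min - 1 = 45 - 1 = 44

44 errors


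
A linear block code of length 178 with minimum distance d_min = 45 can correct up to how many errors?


Correction capability = floor((d-1)/2) = floor((45-1)/2) = 22

22 errors


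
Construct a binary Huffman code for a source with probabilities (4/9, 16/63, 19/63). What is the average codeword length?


Huffman construction (repeatedly merge the two least-probable nodes; each merge adds 1 bit to every symbol beneath it): 16/63 + 19/63 = 5/9; 4/9 + 5/9 = 1. Resulting codeword lengths (in the order the probabilities were given): (1, 2, 2). L_avg = sum(p_i * l_i) = 4/9*1 + 16/63*2 + 19/63*2 = 14/9 = 1.5556

1.5556 bits


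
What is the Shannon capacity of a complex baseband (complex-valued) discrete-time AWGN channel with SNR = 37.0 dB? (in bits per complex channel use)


SNR_linear = 10^(37.0/10) = 5011.8723; C = log2(1 + SNR_linear) = log2(1 + 5011.8723) = 12.2914

12.2914 bits/channel use


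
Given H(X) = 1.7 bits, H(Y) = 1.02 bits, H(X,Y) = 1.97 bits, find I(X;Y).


I(X;Y) = H(X) + H(Y) - H(X,Y) = 1.7 + 1.02 - 1.97 = 0.75

0.75 bits


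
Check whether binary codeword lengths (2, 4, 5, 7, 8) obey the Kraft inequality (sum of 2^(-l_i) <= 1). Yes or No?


Kraft sum = sum(2^(-l_i)) = 0.3555, need <= 1. Result: satisfied (a binary prefix-free code with these lengths exists)

Yes


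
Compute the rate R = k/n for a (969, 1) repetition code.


Rate = k/n = 1/969

1/969


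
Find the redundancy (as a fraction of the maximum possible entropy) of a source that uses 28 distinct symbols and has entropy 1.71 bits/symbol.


H_max = log2(K) = log2(28) = 4.8074 bits/symbol. Redundancy = 1 - H/H_max = 1 - 1.71/4.8074 = 1 - 0.3557 = 0.6443

0.6443


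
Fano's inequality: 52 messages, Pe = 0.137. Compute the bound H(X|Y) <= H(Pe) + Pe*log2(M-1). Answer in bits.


H(Pe) = -Pe*log2(Pe) - (1-Pe)*log2(1-Pe) = -0.137*log2(0.137) - 0.863*log2(0.863) = 0.392882 + 0.183446 = 0.5763. Pe*log2(M-1) = 0.137*log2(51) = 0.777122. Bound = H(Pe) + Pe*log2(M-1) = 0.392882 + 0.183446 + 0.777122 = 1.3535

1.3535 bits


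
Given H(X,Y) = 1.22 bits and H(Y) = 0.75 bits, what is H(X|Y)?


H(X|Y) = H(X,Y) - H(Y) = 1.22 - 0.75 = 0.47

0.47 bits


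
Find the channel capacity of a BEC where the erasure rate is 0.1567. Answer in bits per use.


C = 1 - epsilon = 1 - 0.1567 = 0.8433

0.8433 bits


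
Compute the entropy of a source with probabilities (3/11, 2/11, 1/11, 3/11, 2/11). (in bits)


H = -sum(p_i * log2(p_i)). Terms: -(3/11)*log2(3/11) = 0.511219; -(2/11)*log2(2/11) = 0.447169; -(1/11)*log2(1/11) = 0.314494; -(3/11)*log2(3/11) = 0.511219; -(2/11)*log2(2/11) = 0.447169. H = 0.511219 + 0.447169 + 0.314494 + 0.511219 + 0.447169 = 2.2313

2.2313 bits


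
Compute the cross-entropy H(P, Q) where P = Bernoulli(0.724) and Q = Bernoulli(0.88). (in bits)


H(P,Q) = -p*log2(q) - (1-p)*log2(1-q). -0.724*log2(0.88) = 0.133523; -0.276*log2(0.12) = 0.844255. H(P,Q) = 0.133523 + 0.844255 = 0.9778

0.9778 bits


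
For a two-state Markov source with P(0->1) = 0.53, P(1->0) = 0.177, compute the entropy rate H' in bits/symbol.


Stationary distribution: pi_0 = p10/(p01+p10) = 0.2504, pi_1 = 0.7496. Entropy rate H' = pi_0*H(p01) + pi_1*H(p10) = 0.2504*0.9974 + 0.7496*0.6735 = 0.7546

0.7546 bits/symbol


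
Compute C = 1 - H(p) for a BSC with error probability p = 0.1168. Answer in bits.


H(p) = -p*log2(p) - (1-p)*log2(1-p) = -0.1168*log2(0.1168) - 0.8832*log2(0.8832) = 0.361833 + 0.158259 = 0.5201. C = 1 - H(p) = 1 - 0.5201 = 0.4799

0.4799 bits


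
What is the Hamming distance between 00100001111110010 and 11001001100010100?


Count differing positions: ^ ^ ^ . ^ . . . . ^ ^ ^ . . ^ ^ . = 9 differences

9


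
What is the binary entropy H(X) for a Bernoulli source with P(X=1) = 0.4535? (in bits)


H = -p*log2(p) - (1-p)*log2(1-p). -0.4535*log2(0.4535) = 0.517364; -0.5465*log2(0.5465) = 0.476388. H = 0.517364 + 0.476388 = 0.9938

0.9938 bits


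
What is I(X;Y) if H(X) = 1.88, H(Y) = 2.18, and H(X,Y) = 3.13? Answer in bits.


I(X;Y) = H(X) + H(Y) - H(X,Y) = 1.88 + 2.18 - 3.13 = 0.93

0.93 bits


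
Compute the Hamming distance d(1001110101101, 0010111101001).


Count differing positions: ^ . ^ ^ . . ^ . . . ^ . . = 5 differences

5


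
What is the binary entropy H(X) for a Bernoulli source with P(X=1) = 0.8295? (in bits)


H = -p*log2(p) - (1-p)*log2(1-p). -0.8295*log2(0.8295) = 0.223705; -0.1705*log2(0.1705) = 0.435143. H = 0.223705 + 0.435143 = 0.6588

0.6588 bits


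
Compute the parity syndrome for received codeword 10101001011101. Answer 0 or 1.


Syndrome = XOR of all bits = 1 XOR 0 XOR 1 XOR 0 XOR 1 XOR 0 XOR 0 XOR 1 XOR 0 XOR 1 XOR 1 XOR 1 XOR 0 XOR 1 = 0

0


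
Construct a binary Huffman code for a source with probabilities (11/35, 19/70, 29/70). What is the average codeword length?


Huffman construction (repeatedly merge the two least-probable nodes; each merge adds 1 bit to every symbol beneath it): 19/70 + 11/35 = 41/70; 29/70 + 41/70 = 1. Resulting codeword lengths (in the order the probabilities were given): (2, 2, 1). L_avg = sum(p_i * l_i) = 11/35*2 + 19/70*2 + 29/70*1 = 111/70 = 1.5857

1.5857 bits


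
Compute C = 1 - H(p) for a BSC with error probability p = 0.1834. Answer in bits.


H(p) = -p*log2(p) - (1-p)*log2(1-p) = -0.1834*log2(0.1834) - 0.8166*log2(0.8166) = 0.448768 + 0.238691 = 0.6875. C = 1 - H(p) = 1 - 0.6875 = 0.3125

0.3125 bits


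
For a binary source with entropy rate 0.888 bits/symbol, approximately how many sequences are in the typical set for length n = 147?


log2|A_typical| = nH = 147 * 0.888 = 130.536, so |A_typical| ~ 2^130.536 = 1.974e+39

1.974e+39


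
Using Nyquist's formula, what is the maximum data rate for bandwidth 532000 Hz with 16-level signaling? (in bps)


Rate = 2 * B * log2(M) = 2 * 532000 * 4.0 = 4256000.0

4256000.0 bps


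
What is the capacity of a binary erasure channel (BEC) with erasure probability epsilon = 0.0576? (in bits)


C = 1 - epsilon = 1 - 0.0576 = 0.9424

0.9424 bits


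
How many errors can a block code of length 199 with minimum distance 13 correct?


Correction capability = floor((d-1)/2) = floor((13-1)/2) = 6

6 errors


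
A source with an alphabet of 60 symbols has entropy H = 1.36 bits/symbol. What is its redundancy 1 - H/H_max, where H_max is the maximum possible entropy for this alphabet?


H_max = log2(K) = log2(60) = 5.9069 bits/symbol. Redundancy = 1 - H/H_max = 1 - 1.36/5.9069 = 1 - 0.2302 = 0.7698

0.7698


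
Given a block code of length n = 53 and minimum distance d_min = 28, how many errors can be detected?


Detection capability = d_min - 1 = 28 - 1 = 27

27 errors


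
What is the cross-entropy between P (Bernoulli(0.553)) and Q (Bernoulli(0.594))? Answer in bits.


H(P,Q) = -p*log2(q) - (1-p)*log2(1-q). -0.553*log2(0.594) = 0.415560; -0.447*log2(0.406) = 0.581300. H(P,Q) = 0.415560 + 0.581300 = 0.9969

0.9969 bits


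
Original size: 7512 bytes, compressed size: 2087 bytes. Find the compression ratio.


Ratio = original / compressed = 7512 / 2087 = 3.5994

3.5994


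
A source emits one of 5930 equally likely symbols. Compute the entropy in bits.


H = log2(n) = log2(5930) = 12.5338

12.5338 bits


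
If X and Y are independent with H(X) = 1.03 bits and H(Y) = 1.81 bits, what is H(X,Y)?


For independent variables, H(X,Y) = H(X) + H(Y) = 1.03 + 1.81 = 2.84

2.84 bits


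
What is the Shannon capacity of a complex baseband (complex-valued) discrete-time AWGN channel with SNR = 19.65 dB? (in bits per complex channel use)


SNR_linear = 10^(19.65/10) = 92.2571; C = log2(1 + SNR_linear) = log2(1 + 92.2571) = 6.5431

6.5431 bits/channel use


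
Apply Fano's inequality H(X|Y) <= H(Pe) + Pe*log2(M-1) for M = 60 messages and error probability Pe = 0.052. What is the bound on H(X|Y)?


H(Pe) = -Pe*log2(Pe) - (1-Pe)*log2(1-Pe) = -0.052*log2(0.052) - 0.948*log2(0.948) = 0.221798 + 0.073035 = 0.2948. Pe*log2(M-1) = 0.052*log2(59) = 0.305897. Bound = H(Pe) + Pe*log2(M-1) = 0.221798 + 0.073035 + 0.305897 = 0.6007

0.6007 bits


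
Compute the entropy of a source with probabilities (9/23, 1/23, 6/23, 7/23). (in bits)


H = -sum(p_i * log2(p_i)). Terms: -(9/23)*log2(9/23) = 0.529684; -(1/23)*log2(1/23) = 0.196677; -(6/23)*log2(6/23) = 0.505722; -(7/23)*log2(7/23) = 0.522324. H = 0.529684 + 0.196677 + 0.505722 + 0.522324 = 1.7544

1.7544 bits


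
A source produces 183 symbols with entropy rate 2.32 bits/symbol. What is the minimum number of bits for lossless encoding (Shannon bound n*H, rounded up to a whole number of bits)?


Minimum bits >= n * H = 183 * 2.32 = 424.56, rounded up to a whole number of bits = 425

425 bits


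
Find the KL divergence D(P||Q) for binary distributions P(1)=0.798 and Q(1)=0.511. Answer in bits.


KL = p*log2(p/q) + (1-p)*log2((1-p)/(1-q)) = 0.798*log2(0.798/0.511) + 0.202*log2(0.202/0.489) = 0.2555

0.2555 bits


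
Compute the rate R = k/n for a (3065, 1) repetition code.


Rate = k/n = 1/3065

1/3065


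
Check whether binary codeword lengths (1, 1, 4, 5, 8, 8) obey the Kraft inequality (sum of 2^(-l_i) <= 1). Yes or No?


Kraft sum = sum(2^(-l_i)) = 1.1016, need <= 1. Result: violated (a binary prefix-free code with these lengths cannot exist)

No


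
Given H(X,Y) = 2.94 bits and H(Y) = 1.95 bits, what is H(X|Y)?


H(X|Y) = H(X,Y) - H(Y) = 2.94 - 1.95 = 0.99

0.99 bits


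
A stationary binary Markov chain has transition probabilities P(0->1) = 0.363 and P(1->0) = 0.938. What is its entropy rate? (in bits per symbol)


Stationary distribution: pi_0 = p10/(p01+p10) = 0.721, pi_1 = 0.279. Entropy rate H' = pi_0*H(p01) + pi_1*H(p10) = 0.721*0.9451 + 0.279*0.3353 = 0.775

0.775 bits/symbol


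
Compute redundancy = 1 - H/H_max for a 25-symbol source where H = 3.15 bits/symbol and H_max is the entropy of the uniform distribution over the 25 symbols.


H_max = log2(K) = log2(25) = 4.6439 bits/symbol. Redundancy = 1 - H/H_max = 1 - 3.15/4.6439 = 1 - 0.6783 = 0.3217

0.3217


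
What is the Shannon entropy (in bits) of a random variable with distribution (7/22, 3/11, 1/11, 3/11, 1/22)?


H = -sum(p_i * log2(p_i)). Terms: -(7/22)*log2(7/22) = 0.525661; -(3/11)*log2(3/11) = 0.511219; -(1/11)*log2(1/11) = 0.314494; -(3/11)*log2(3/11) = 0.511219; -(1/22)*log2(1/22) = 0.202701. H = 0.525661 + 0.511219 + 0.314494 + 0.511219 + 0.202701 = 2.0653

2.0653 bits


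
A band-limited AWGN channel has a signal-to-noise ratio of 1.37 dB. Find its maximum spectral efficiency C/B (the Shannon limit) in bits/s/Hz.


SNR_linear = 10^(1.37/10) = 1.3709; C/B = log2(1 + SNR_linear) = log2(1 + 1.3709) = 1.2454

1.2454 bits/s/Hz


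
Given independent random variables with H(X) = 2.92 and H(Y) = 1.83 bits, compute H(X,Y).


For independent variables, H(X,Y) = H(X) + H(Y) = 2.92 + 1.83 = 4.75

4.75 bits


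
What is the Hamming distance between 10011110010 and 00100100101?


Count differing positions: ^ . ^ ^ ^ . ^ . ^ ^ ^ = 8 differences

8


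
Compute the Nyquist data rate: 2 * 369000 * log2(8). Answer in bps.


Rate = 2 * B * log2(M) = 2 * 369000 * 3.0 = 2214000.0

2214000.0 bps


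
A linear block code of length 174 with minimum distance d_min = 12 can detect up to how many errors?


Detection capability = d_min - 1 = 12 - 1 = 11

11 errors


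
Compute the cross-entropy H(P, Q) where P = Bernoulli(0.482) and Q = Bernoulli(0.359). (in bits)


H(P,Q) = -p*log2(q) - (1-p)*log2(1-q). -0.482*log2(0.359) = 0.712369; -0.518*log2(0.641) = 0.332351. H(P,Q) = 0.712369 + 0.332351 = 1.0447

1.0447 bits


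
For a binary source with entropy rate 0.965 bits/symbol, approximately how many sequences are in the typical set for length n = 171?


log2|A_typical| = nH = 171 * 0.965 = 165.015, so |A_typical| ~ 2^165.015 = 4.726e+49

4.726e+49


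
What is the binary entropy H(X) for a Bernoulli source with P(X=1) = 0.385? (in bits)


H = -p*log2(p) - (1-p)*log2(1-p). -0.385*log2(0.385) = 0.530172; -0.615*log2(0.615) = 0.431325. H = 0.530172 + 0.431325 = 0.9615

0.9615 bits


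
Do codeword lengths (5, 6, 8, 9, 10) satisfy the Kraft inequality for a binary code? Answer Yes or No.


Kraft sum = sum(2^(-l_i)) = 0.0537, need <= 1. Result: satisfied (a binary prefix-free code with these lengths exists)

Yes


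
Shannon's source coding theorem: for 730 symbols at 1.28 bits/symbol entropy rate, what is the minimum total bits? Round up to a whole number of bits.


Minimum bits >= n * H = 730 * 1.28 = 934.4, rounded up to a whole number of bits = 935

935 bits


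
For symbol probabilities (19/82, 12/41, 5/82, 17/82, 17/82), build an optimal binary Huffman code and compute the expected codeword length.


Huffman construction (repeatedly merge the two least-probable nodes; each merge adds 1 bit to every symbol beneath it): 5/82 + 17/82 = 11/41; 17/82 + 19/82 = 18/41; 11/41 + 12/41 = 23/41; 18/41 + 23/41 = 1. Resulting codeword lengths (in the order the probabilities were given): (2, 2, 3, 3, 2). L_avg = sum(p_i * l_i) = 19/82*2 + 12/41*2 + 5/82*3 + 17/82*3 + 17/82*2 = 93/41 = 2.2683

2.2683 bits


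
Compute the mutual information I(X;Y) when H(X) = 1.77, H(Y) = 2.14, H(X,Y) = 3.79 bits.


I(X;Y) = H(X) + H(Y) - H(X,Y) = 1.77 + 2.14 - 3.79 = 0.12

0.12 bits


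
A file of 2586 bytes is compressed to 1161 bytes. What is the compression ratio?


Ratio = original / compressed = 2586 / 1161 = 2.2274

2.2274


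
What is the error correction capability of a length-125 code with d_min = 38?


Correction capability = floor((d-1)/2) = floor((38-1)/2) = 18

18 errors


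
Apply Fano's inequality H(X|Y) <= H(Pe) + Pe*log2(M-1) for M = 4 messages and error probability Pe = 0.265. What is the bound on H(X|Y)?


H(Pe) = -Pe*log2(Pe) - (1-Pe)*log2(1-Pe) = -0.265*log2(0.265) - 0.735*log2(0.735) = 0.507723 + 0.326475 = 0.8342. Pe*log2(M-1) = 0.265*log2(3) = 0.420015. Bound = H(Pe) + Pe*log2(M-1) = 0.507723 + 0.326475 + 0.420015 = 1.2542

1.2542 bits


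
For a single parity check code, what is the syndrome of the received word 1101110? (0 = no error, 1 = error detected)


Syndrome = XOR of all bits = 1 XOR 1 XOR 0 XOR 1 XOR 1 XOR 1 XOR 0 = 1

1


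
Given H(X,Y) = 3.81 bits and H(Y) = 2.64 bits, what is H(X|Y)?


H(X|Y) = H(X,Y) - H(Y) = 3.81 - 2.64 = 1.17

1.17 bits


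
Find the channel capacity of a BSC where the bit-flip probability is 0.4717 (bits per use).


H(p) = -p*log2(p) - (1-p)*log2(1-p) = -0.4717*log2(0.4717) - 0.5283*log2(0.5283) = 0.511350 + 0.486337 = 0.9977. C = 1 - H(p) = 1 - 0.9977 = 0.0023

0.0023 bits


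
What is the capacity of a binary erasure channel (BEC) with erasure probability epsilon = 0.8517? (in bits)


C = 1 - epsilon = 1 - 0.8517 = 0.1483

0.1483 bits


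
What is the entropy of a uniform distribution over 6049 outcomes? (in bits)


H = log2(n) = log2(6049) = 12.5625

12.5625 bits


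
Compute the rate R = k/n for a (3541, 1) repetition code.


Rate = k/n = 1/3541

1/3541


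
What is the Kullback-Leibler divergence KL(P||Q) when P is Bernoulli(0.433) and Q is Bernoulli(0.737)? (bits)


KL = p*log2(p/q) + (1-p)*log2((1-p)/(1-q)) = 0.433*log2(0.433/0.737) + 0.567*log2(0.567/0.263) = 0.2962

0.2962 bits


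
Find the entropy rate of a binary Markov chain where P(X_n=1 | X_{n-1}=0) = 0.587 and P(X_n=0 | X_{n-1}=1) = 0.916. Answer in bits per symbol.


Stationary distribution: pi_0 = p10/(p01+p10) = 0.6094, pi_1 = 0.3906. Entropy rate H' = pi_0*H(p01) + pi_1*H(p10) = 0.6094*0.978 + 0.3906*0.4161 = 0.7586

0.7586 bits/symbol


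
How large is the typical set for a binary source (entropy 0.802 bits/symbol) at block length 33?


log2|A_typical| = nH = 33 * 0.802 = 26.466, so |A_typical| ~ 2^26.466 = 9.270e+07

9.270e+07


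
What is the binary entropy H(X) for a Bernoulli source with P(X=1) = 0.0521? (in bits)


H = -p*log2(p) - (1-p)*log2(1-p). -0.0521*log2(0.0521) = 0.222080; -0.9479*log2(0.9479) = 0.073171. H = 0.222080 + 0.073171 = 0.2953

0.2953 bits


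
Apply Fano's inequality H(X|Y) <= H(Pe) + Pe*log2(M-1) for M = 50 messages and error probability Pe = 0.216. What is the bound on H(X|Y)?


H(Pe) = -Pe*log2(Pe) - (1-Pe)*log2(1-Pe) = -0.216*log2(0.216) - 0.784*log2(0.784) = 0.477554 + 0.275242 = 0.7528. Pe*log2(M-1) = 0.216*log2(49) = 1.212777. Bound = H(Pe) + Pe*log2(M-1) = 0.477554 + 0.275242 + 1.212777 = 1.9656

1.9656 bits


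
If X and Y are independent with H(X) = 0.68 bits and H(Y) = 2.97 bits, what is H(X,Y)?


For independent variables, H(X,Y) = H(X) + H(Y) = 0.68 + 2.97 = 3.65

3.65 bits


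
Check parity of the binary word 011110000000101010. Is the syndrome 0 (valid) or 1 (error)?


Syndrome = XOR of all bits = 0 XOR 1 XOR 1 XOR 1 XOR 1 XOR 0 XOR 0 XOR 0 XOR 0 XOR 0 XOR 0 XOR 0 XOR 1 XOR 0 XOR 1 XOR 0 XOR 1 XOR 0 = 1

1
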